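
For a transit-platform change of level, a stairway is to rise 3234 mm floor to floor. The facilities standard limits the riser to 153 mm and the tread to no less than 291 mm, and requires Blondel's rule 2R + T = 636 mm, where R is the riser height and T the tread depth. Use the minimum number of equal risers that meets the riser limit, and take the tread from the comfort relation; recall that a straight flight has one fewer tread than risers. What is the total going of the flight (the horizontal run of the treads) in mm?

7182 mm

At most 153 each: 3234/153 = 21.14, giving 22 risers.
Riser R = 3234 / 22 = 147 mm, within the 153 mm limit.
Tread T = 636 − 2 × 147 = 342 mm (≥ 291 mm).
Treads = 22 − 1 = 21; going = 21 × 342 = 7182 mm.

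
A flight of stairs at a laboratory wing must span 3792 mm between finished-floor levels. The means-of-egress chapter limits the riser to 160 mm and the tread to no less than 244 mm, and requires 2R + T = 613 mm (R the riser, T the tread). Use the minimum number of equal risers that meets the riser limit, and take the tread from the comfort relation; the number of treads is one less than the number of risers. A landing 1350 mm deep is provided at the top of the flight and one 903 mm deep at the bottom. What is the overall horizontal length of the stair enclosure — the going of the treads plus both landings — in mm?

3792 / 160 = 23.700 → round up to 24 risers.
R = 3792 ÷ 24 = 158 mm.
From 2R + T = 613: T = 613 − 316 = 297 mm.
24 risers give 23 treads; going = 23 × 297 = 6831 mm.
Add landings: 6831 + 1350 + 903 = 9084 mm.

9084 mm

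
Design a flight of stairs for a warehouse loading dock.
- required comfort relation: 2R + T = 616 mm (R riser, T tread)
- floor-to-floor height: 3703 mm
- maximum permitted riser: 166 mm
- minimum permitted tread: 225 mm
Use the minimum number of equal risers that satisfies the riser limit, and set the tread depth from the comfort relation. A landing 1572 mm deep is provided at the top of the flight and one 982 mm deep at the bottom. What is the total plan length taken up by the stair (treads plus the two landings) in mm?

3703 / 166 = 22.307 → round up to 23 risers.
R = 3703 ÷ 23 = 161 mm.
T = 616 − 2·161 = 294 mm, which satisfies the 225 mm minimum.
Treads = 23 − 1 = 22; going = 22 × 294 = 6468 mm.
Add landings: 6468 + 1572 + 982 = 9022 mm.

9022 mm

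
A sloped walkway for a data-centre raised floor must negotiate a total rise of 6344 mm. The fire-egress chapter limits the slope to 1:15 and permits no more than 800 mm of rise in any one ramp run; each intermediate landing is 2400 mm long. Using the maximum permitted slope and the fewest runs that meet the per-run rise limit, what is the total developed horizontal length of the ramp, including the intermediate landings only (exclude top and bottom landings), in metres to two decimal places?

111.96 m

6344 / 800 = 7.93, so 8 ramp runs are needed. That means 7 intermediate landings.
Horizontal run for 6344 mm of rise at 1:15 is 6344 × 15 = 95160 mm.
7 intermediate landings contribute 7 × 2400 = 16800 mm.
Developed length = 95160 + 16800 = 111960 mm.
= 111.96 m.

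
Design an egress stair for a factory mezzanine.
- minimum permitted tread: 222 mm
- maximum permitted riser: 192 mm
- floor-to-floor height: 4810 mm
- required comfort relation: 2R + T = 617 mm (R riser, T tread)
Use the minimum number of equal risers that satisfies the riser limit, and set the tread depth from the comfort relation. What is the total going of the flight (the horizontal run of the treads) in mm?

6175 mm

⌈4810/192⌉ = 26 risers.
Each riser is 4810/26 = 185 mm (≤ 192 mm).
Tread T = 617 − 2 × 185 = 247 mm (≥ 222 mm).
Treads = 26 − 1 = 25; going = 25 × 247 = 6175 mm.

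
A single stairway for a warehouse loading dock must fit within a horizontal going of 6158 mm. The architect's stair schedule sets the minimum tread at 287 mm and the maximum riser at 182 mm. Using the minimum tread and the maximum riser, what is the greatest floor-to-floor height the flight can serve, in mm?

4004 mm

6158 / 287 = 21.46, so 21 treads fit.
Risers = treads + 1 = 22.
Maximum height = 22 × 182 = 4004 mm.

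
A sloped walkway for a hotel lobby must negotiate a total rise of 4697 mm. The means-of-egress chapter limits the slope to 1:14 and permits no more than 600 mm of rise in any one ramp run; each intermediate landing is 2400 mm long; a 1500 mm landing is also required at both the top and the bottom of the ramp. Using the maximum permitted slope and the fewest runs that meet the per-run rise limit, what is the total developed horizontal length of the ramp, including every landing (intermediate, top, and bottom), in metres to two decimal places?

⌈4697/600⌉ = 8 ramp runs. That means 7 intermediate landings.
Ramp run (horizontal) at 1:14: 4697 × 14 = 65758 mm.
7 intermediate landings contribute 7 × 2400 = 16800 mm.
Top and bottom landings: 2 × 1500 = 3000 mm.
Total = 65758 + 16800 + 3000 = 85558 mm.
= 85.56 m.

85.56 m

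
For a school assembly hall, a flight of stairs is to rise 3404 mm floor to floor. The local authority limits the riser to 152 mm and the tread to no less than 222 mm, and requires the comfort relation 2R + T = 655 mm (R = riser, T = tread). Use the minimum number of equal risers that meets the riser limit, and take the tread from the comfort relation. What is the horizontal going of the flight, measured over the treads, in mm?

7898 mm

3404 / 152 = 22.39, so 23 risers are needed.
R = 3404 ÷ 23 = 148 mm.
From 2R + T = 655: T = 655 − 296 = 359 mm.
Going = (23 − 1) × 359 = 7898 mm.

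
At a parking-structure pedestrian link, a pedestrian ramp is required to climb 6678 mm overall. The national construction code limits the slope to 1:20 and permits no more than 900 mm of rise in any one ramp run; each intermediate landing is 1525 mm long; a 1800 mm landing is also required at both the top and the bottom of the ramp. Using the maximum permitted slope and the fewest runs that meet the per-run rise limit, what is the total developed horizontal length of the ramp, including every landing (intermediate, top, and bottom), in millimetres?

147835 mm

6678 / 900 = 7.42, so 8 ramp runs are needed. That means 7 intermediate landings.
Ramp run (horizontal) at 1:20: 6678 × 20 = 133560 mm.
Intermediate landings: 7 × 1525 = 10675 mm.
Top and bottom landings: 2 × 1800 = 3600 mm.
Total = 133560 + 10675 + 3600 = 147835 mm.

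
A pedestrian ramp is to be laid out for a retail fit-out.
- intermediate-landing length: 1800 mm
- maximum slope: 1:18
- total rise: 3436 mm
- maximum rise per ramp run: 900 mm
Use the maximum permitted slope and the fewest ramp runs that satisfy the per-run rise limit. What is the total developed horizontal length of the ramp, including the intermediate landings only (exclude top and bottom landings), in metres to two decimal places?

3436 / 900 = 3.818 → round up to 4 ramp runs. That means 3 intermediate landings.
Horizontal run for 3436 mm of rise at 1:18 is 3436 × 18 = 61848 mm.
Intermediate landings: 3 × 1800 = 5400 mm.
Developed length = 61848 + 5400 = 67248 mm.
= 67.25 m.

67.25 m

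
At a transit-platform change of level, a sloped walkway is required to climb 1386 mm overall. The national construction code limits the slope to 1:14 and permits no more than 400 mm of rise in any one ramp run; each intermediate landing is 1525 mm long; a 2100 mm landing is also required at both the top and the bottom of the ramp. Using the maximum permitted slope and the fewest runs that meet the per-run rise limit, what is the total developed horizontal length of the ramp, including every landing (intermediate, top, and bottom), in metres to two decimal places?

1386 / 400 = 3.465 → round up to 4 ramp runs. That means 3 intermediate landings.
Ramp run (horizontal) at 1:14: 1386 × 14 = 19404 mm.
Intermediate landings: 3 × 1525 = 4575 mm.
Top and bottom landings: 2 × 2100 = 4200 mm.
Total = 19404 + 4575 + 4200 = 28179 mm.
= 28.18 m.

28.18 m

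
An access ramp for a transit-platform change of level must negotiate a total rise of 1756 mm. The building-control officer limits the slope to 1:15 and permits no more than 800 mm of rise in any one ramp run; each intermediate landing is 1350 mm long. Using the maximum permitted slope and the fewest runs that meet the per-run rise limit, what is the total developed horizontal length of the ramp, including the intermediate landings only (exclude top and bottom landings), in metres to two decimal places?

1756 / 800 = 2.19, so 3 ramp runs are needed. That means 2 intermediate landings.
Ramp run (horizontal) at 1:15: 1756 × 15 = 26340 mm.
Intermediate landings: 2 × 1350 = 2700 mm.
Total developed length = 26340 + 2700 = 29040 mm.
= 29.04 m.

29.04 m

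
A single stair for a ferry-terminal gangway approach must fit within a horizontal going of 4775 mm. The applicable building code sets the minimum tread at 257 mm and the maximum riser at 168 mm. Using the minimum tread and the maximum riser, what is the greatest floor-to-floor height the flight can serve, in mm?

Treads that fit: ⌊4775 / 257⌋ = 18.
Risers = treads + 1 = 19.
Maximum height = 19 × 168 = 3192 mm.

3192 mm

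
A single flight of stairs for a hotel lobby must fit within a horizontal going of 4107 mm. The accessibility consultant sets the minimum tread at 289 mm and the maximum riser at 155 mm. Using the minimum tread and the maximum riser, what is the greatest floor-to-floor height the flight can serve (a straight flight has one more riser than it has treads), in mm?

Treads that fit: ⌊4107 / 289⌋ = 14.
Risers = treads + 1 = 15.
Maximum height = 15 × 155 = 2325 mm.

2325 mm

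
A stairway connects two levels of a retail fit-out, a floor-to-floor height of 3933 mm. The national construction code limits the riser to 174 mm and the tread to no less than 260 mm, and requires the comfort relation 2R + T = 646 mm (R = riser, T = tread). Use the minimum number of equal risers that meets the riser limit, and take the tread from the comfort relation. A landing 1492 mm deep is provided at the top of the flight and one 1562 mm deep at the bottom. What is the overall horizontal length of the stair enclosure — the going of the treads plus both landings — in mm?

9742 mm

At most 174 each: 3933/174 = 22.60, giving 23 risers.
R = 3933 ÷ 23 = 171 mm.
Tread T = 646 − 2 × 171 = 304 mm (≥ 260 mm).
23 risers give 22 treads; going = 22 × 304 = 6688 mm.
Enclosure = 6688 + 1492 + 1562 = 9742 mm.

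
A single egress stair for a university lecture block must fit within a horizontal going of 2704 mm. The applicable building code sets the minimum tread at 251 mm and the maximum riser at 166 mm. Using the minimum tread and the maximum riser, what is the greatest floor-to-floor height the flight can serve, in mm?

1826 mm

2704 / 251 = 10.77, so 10 treads fit.
Risers = treads + 1 = 11.
Maximum height = 11 × 166 = 1826 mm.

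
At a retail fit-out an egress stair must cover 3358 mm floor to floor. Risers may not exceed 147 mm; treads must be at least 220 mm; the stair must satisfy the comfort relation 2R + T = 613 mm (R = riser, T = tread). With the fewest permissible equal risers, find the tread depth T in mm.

321 mm

3358 / 147 = 22.844 → round up to 23 risers.
R = 3358 ÷ 23 = 146 mm.
Tread T = 613 − 2 × 146 = 321 mm (≥ 220 mm).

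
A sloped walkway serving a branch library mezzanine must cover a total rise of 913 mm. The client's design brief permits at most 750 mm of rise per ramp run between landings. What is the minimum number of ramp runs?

913 / 750 = 1.217 → round up to 2 ramp runs.

2 runs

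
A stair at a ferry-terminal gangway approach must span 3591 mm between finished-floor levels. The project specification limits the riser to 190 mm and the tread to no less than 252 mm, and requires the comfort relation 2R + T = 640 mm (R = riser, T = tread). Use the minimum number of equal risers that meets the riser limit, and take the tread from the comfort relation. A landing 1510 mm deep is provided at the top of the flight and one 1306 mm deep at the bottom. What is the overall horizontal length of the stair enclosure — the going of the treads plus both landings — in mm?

7532 mm

At most 190 each: 3591/190 = 18.90, giving 19 risers.
Each riser is 3591/19 = 189 mm (≤ 190 mm).
Tread T = 640 − 2 × 189 = 262 mm (≥ 252 mm).
Going = (19 − 1) × 262 = 4716 mm.
Add landings: 4716 + 1510 + 1306 = 7532 mm.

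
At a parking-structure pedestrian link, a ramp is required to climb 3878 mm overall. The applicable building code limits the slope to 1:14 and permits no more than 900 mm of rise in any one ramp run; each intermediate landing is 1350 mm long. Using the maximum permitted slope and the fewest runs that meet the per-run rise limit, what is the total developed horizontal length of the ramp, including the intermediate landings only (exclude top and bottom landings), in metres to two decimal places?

59.69 m

3878 / 900 = 4.31, so 5 ramp runs are needed. That means 4 intermediate landings.
Horizontal run for 3878 mm of rise at 1:14 is 3878 × 14 = 54292 mm.
4 intermediate landings contribute 4 × 1350 = 5400 mm.
Total developed length = 54292 + 5400 = 59692 mm.
= 59.69 m.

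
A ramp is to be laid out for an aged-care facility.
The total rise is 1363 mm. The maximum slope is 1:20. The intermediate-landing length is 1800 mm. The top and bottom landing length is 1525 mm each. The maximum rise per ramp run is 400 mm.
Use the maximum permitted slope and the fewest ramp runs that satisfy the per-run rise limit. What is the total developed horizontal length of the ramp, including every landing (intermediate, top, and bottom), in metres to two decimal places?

⌈1363/400⌉ = 4 ramp runs. That means 3 intermediate landings.
Ramp run (horizontal) at 1:20: 1363 × 20 = 27260 mm.
Intermediate landings: 3 × 1800 = 5400 mm.
Top and bottom landings: 2 × 1525 = 3050 mm.
Total = 27260 + 5400 + 3050 = 35710 mm.
= 35.71 m.

35.71 m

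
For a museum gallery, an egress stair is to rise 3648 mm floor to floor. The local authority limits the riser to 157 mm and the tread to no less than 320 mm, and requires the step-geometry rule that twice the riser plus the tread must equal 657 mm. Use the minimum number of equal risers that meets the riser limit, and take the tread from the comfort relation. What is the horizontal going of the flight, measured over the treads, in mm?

3648 / 157 = 23.236 → round up to 24 risers.
Riser R = 3648 / 24 = 152 mm, within the 157 mm limit.
Tread T = 657 − 2 × 152 = 353 mm (≥ 320 mm).
Going = (24 − 1) × 353 = 8119 mm.

8119 mm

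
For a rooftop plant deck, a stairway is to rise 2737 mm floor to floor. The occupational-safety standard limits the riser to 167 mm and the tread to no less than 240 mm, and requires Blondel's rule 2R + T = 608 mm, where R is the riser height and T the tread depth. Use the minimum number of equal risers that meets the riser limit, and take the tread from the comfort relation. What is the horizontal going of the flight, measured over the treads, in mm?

4576 mm

⌈2737/167⌉ = 17 risers.
R = 2737 ÷ 17 = 161 mm.
Tread T = 608 − 2 × 161 = 286 mm (≥ 240 mm).
Treads = 17 − 1 = 16; going = 16 × 286 = 4576 mm.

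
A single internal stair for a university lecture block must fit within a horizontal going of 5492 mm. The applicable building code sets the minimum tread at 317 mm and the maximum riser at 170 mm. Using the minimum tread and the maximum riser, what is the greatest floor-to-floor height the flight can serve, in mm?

3060 mm

Treads that fit: ⌊5492 / 317⌋ = 17.
Risers = treads + 1 = 18.
Maximum height = 18 × 170 = 3060 mm.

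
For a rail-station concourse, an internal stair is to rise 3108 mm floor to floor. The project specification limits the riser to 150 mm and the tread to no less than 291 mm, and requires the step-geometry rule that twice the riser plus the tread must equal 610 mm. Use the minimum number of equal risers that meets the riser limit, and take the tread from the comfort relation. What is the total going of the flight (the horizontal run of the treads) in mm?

3108 / 150 = 20.720 → round up to 21 risers.
R = 3108 ÷ 21 = 148 mm.
T = 610 − 2·148 = 314 mm, which satisfies the 291 mm minimum.
Going = (21 − 1) × 314 = 6280 mm.

6280 mm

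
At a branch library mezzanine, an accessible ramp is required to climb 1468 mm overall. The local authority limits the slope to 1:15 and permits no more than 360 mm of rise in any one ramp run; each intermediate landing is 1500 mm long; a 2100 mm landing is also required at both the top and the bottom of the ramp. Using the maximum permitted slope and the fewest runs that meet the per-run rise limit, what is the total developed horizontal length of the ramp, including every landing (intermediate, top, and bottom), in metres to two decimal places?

⌈1468/360⌉ = 5 ramp runs. That means 4 intermediate landings.
Horizontal run for 1468 mm of rise at 1:15 is 1468 × 15 = 22020 mm.
Intermediate landings: 4 × 1500 = 6000 mm.
Top and bottom landings: 2 × 2100 = 4200 mm.
Total = 22020 + 6000 + 4200 = 32220 mm.
= 32.22 m.

32.22 m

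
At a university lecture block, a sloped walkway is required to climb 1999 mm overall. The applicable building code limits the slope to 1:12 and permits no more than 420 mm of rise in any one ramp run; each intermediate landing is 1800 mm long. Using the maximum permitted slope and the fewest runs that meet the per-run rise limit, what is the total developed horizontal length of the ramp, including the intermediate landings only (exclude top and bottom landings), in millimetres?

1999 / 420 = 4.76, so 5 ramp runs are needed. That means 4 intermediate landings.
Horizontal run for 1999 mm of rise at 1:12 is 1999 × 12 = 23988 mm.
Intermediate landings: 4 × 1800 = 7200 mm.
Total developed length = 23988 + 7200 = 31188 mm.

31188 mm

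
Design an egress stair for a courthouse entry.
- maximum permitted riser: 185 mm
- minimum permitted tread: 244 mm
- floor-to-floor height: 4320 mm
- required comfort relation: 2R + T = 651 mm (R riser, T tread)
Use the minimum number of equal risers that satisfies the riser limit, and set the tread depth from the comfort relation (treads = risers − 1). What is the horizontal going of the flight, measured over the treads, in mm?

6693 mm

At most 185 each: 4320/185 = 23.35, giving 24 risers.
R = 4320 ÷ 24 = 180 mm.
T = 651 − 2·180 = 291 mm, which satisfies the 244 mm minimum.
24 risers give 23 treads; going = 23 × 291 = 6693 mm.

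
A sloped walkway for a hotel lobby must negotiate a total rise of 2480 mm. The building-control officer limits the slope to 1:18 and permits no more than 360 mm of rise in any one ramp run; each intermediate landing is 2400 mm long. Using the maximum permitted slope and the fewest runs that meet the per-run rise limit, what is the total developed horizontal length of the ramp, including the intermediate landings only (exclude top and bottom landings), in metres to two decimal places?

2480 / 360 = 6.889 → round up to 7 ramp runs. That means 6 intermediate landings.
Horizontal run for 2480 mm of rise at 1:18 is 2480 × 18 = 44640 mm.
Intermediate landings: 6 × 2400 = 14400 mm.
Total developed length = 44640 + 14400 = 59040 mm.
= 59.04 m.

59.04 m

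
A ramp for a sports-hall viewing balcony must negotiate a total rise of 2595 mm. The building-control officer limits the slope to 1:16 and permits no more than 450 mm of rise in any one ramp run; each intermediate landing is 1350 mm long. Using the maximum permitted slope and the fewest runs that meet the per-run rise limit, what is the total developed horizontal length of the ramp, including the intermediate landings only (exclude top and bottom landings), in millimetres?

48270 mm

2595 / 450 = 5.77, so 6 ramp runs are needed. That means 5 intermediate landings.
Horizontal run for 2595 mm of rise at 1:16 is 2595 × 16 = 41520 mm.
5 intermediate landings contribute 5 × 1350 = 6750 mm.
Total developed length = 41520 + 6750 = 48270 mm.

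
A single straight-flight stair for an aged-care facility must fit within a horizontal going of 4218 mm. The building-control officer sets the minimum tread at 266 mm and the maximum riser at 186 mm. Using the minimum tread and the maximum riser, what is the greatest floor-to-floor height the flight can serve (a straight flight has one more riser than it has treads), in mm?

4218 / 266 = 15.86, so 15 treads fit.
Risers = treads + 1 = 16.
Maximum height = 16 × 186 = 2976 mm.

2976 mm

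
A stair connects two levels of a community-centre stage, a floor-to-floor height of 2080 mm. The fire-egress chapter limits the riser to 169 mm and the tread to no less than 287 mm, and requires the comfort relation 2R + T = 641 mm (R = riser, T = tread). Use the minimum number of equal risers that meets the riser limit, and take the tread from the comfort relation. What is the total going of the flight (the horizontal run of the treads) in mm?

2080 / 169 = 12.308 → round up to 13 risers.
Riser R = 2080 / 13 = 160 mm, within the 169 mm limit.
Tread T = 641 − 2 × 160 = 321 mm (≥ 287 mm).
Going = (13 − 1) × 321 = 3852 mm.

3852 mm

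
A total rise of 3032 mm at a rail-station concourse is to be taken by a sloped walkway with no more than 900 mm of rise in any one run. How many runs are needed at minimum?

4 runs

⌈3032/900⌉ = 4 ramp runs.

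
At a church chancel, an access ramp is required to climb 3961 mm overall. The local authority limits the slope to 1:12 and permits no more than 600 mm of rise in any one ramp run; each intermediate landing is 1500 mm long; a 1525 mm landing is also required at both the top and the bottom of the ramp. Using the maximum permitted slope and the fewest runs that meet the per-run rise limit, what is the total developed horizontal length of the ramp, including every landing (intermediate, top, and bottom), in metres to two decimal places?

⌈3961/600⌉ = 7 ramp runs. That means 6 intermediate landings.
Ramp run (horizontal) at 1:12: 3961 × 12 = 47532 mm.
Intermediate landings: 6 × 1500 = 9000 mm.
Top and bottom landings: 2 × 1525 = 3050 mm.
Total = 47532 + 9000 + 3050 = 59582 mm.
= 59.58 m.

59.58 m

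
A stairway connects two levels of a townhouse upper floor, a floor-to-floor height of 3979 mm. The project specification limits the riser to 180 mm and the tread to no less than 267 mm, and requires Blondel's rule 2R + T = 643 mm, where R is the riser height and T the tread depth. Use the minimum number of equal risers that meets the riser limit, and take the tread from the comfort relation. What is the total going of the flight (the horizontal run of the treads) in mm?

6534 mm

⌈3979/180⌉ = 23 risers.
Riser R = 3979 / 23 = 173 mm, within the 180 mm limit.
From 2R + T = 643: T = 643 − 346 = 297 mm.
23 risers give 22 treads; going = 22 × 297 = 6534 mm.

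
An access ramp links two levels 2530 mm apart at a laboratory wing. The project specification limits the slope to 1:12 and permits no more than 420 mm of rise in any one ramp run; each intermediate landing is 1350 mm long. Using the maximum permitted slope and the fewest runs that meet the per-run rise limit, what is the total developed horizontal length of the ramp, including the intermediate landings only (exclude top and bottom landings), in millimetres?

2530 / 420 = 6.024 → round up to 7 ramp runs. That means 6 intermediate landings.
Horizontal run for 2530 mm of rise at 1:12 is 2530 × 12 = 30360 mm.
Intermediate landings: 6 × 1350 = 8100 mm.
Developed length = 30360 + 8100 = 38460 mm.

38460 mm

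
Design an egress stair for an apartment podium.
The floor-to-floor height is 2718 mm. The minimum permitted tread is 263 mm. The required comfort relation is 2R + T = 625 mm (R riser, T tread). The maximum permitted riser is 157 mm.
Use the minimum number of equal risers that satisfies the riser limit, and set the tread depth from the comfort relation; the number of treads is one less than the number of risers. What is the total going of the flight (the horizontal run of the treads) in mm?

5491 mm

2718 / 157 = 17.31, so 18 risers are needed.
Riser R = 2718 / 18 = 151 mm, within the 157 mm limit.
T = 625 − 2·151 = 323 mm, which satisfies the 263 mm minimum.
18 risers give 17 treads; going = 17 × 323 = 5491 mm.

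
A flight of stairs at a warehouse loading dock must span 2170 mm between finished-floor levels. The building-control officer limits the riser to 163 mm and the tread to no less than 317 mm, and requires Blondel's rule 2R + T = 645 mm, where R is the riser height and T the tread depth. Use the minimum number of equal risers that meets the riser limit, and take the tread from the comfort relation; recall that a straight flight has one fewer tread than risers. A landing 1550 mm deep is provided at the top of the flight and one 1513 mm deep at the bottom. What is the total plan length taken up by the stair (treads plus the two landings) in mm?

At most 163 each: 2170/163 = 13.31, giving 14 risers.
Each riser is 2170/14 = 155 mm (≤ 163 mm).
T = 645 − 2·155 = 335 mm, which satisfies the 317 mm minimum.
Going = (14 − 1) × 335 = 4355 mm.
Add landings: 4355 + 1550 + 1513 = 7418 mm.

7418 mm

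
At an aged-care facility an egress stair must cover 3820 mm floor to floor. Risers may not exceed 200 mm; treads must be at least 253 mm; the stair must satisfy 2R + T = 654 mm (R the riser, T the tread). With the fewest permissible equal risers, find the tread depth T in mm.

272 mm

3820 / 200 = 19.100 → round up to 20 risers.
Riser R = 3820 / 20 = 191 mm, within the 200 mm limit.
T = 654 − 2·191 = 272 mm, which satisfies the 253 mm minimum.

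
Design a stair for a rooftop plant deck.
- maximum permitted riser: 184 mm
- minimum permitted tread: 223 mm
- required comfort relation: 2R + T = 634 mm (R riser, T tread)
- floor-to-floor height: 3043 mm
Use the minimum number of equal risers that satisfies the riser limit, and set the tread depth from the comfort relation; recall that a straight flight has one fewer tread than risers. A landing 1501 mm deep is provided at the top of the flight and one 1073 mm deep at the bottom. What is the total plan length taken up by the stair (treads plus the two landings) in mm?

3043 / 184 = 16.538 → round up to 17 risers.
R = 3043 ÷ 17 = 179 mm.
Tread T = 634 − 2 × 179 = 276 mm (≥ 223 mm).
Going = (17 − 1) × 276 = 4416 mm.
Enclosure = 4416 + 1501 + 1073 = 6990 mm.

6990 mm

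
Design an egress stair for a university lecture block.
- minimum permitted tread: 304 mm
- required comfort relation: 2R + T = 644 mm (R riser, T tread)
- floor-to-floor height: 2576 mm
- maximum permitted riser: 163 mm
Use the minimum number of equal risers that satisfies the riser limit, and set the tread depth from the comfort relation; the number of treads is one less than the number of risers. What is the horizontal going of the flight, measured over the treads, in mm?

4830 mm

2576 / 163 = 15.80, so 16 risers are needed.
Riser R = 2576 / 16 = 161 mm, within the 163 mm limit.
Tread T = 644 − 2 × 161 = 322 mm (≥ 304 mm).
16 risers give 15 treads; going = 15 × 322 = 4830 mm.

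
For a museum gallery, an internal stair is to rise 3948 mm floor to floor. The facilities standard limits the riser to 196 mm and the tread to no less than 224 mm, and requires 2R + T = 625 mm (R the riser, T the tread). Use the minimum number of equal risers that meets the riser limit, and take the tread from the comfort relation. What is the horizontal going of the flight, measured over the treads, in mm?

3948 / 196 = 20.143 → round up to 21 risers.
Riser R = 3948 / 21 = 188 mm, within the 196 mm limit.
Tread T = 625 − 2 × 188 = 249 mm (≥ 224 mm).
Going = (21 − 1) × 249 = 4980 mm.

4980 mm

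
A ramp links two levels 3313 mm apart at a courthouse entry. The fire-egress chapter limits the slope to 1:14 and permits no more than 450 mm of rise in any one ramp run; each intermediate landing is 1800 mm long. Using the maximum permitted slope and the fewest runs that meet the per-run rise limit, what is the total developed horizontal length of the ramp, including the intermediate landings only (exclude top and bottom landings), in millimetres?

58982 mm

At most 450 each: 3313/450 = 7.36, giving 8 ramp runs. That means 7 intermediate landings.
Ramp run (horizontal) at 1:14: 3313 × 14 = 46382 mm.
Intermediate landings: 7 × 1800 = 12600 mm.
Developed length = 46382 + 12600 = 58982 mm.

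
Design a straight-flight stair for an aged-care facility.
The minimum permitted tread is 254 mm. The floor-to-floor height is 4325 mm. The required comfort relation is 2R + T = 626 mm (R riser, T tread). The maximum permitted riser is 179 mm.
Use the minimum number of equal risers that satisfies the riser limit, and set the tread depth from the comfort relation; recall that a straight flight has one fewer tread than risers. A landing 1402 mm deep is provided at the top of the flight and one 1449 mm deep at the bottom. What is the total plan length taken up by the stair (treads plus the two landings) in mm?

9571 mm

4325 / 179 = 24.16, so 25 risers are needed.
R = 4325 ÷ 25 = 173 mm.
T = 626 − 2·173 = 280 mm, which satisfies the 254 mm minimum.
Going = (25 − 1) × 280 = 6720 mm.
Enclosure = 6720 + 1402 + 1449 = 9571 mm.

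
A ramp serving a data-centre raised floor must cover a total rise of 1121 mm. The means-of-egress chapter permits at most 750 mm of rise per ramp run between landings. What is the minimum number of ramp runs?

At most 750 each: 1121/750 = 1.49, giving 2 ramp runs.

2 runs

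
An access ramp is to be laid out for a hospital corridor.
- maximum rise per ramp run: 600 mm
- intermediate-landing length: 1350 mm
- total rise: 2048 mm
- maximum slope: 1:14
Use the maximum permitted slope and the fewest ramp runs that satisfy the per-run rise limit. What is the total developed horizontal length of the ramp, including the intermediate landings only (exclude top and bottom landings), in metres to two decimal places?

32.72 m

⌈2048/600⌉ = 4 ramp runs. That means 3 intermediate landings.
Ramp run (horizontal) at 1:14: 2048 × 14 = 28672 mm.
Intermediate landings: 3 × 1350 = 4050 mm.
Total developed length = 28672 + 4050 = 32722 mm.
= 32.72 m.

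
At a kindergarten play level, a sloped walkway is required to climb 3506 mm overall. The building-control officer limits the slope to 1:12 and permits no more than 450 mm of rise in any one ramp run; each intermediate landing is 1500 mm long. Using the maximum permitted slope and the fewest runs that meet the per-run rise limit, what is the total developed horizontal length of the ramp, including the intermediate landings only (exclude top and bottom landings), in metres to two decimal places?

52.57 m

At most 450 each: 3506/450 = 7.79, giving 8 ramp runs. That means 7 intermediate landings.
Horizontal run for 3506 mm of rise at 1:12 is 3506 × 12 = 42072 mm.
Intermediate landings: 7 × 1500 = 10500 mm.
Total developed length = 42072 + 10500 = 52572 mm.
= 52.57 m.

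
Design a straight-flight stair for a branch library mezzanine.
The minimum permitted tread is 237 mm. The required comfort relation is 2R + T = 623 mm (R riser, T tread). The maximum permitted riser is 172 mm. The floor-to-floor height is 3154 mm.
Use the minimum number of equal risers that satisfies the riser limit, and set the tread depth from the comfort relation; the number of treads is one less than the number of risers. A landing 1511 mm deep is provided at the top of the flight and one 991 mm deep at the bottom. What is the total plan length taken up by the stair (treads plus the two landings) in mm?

7740 mm

3154 / 172 = 18.337 → round up to 19 risers.
Each riser is 3154/19 = 166 mm (≤ 172 mm).
From 2R + T = 623: T = 623 − 332 = 291 mm.
19 risers give 18 treads; going = 18 × 291 = 5238 mm.
Enclosure = 5238 + 1511 + 991 = 7740 mm.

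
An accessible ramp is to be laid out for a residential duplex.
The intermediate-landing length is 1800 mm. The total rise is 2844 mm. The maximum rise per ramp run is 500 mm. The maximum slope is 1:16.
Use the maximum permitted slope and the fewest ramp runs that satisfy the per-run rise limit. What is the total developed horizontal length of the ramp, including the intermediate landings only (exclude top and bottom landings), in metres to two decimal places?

⌈2844/500⌉ = 6 ramp runs. That means 5 intermediate landings.
Ramp run (horizontal) at 1:16: 2844 × 16 = 45504 mm.
Intermediate landings: 5 × 1800 = 9000 mm.
Total developed length = 45504 + 9000 = 54504 mm.
= 54.50 m.

54.50 m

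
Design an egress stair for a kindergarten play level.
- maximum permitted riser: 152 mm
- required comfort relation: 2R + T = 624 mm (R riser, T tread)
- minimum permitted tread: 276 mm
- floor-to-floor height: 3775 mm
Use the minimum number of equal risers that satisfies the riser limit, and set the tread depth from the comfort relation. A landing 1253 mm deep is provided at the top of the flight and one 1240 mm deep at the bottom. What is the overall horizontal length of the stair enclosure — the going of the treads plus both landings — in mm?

3775 / 152 = 24.84, so 25 risers are needed.
R = 3775 ÷ 25 = 151 mm.
T = 624 − 2·151 = 322 mm, which satisfies the 276 mm minimum.
Going = (25 − 1) × 322 = 7728 mm.
Enclosure = 7728 + 1253 + 1240 = 10221 mm.

10221 mm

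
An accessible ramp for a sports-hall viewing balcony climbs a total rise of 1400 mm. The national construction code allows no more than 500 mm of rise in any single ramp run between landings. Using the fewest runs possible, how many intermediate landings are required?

1400 / 500 = 2.80, so 3 ramp runs are needed.
3 runs are separated by 2 intermediate landings.

2 intermediate landings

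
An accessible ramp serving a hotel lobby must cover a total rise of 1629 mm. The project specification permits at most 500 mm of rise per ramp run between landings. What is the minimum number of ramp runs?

4 runs

1629 / 500 = 3.26, so 4 ramp runs are needed.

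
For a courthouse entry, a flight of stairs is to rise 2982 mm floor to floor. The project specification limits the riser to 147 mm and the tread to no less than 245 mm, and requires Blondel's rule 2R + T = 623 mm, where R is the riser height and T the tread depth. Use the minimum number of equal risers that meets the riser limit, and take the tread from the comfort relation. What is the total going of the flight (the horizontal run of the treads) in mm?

2982 / 147 = 20.29, so 21 risers are needed.
Riser R = 2982 / 21 = 142 mm, within the 147 mm limit.
From 2R + T = 623: T = 623 − 284 = 339 mm.
Treads = 21 − 1 = 20; going = 20 × 339 = 6780 mm.

6780 mm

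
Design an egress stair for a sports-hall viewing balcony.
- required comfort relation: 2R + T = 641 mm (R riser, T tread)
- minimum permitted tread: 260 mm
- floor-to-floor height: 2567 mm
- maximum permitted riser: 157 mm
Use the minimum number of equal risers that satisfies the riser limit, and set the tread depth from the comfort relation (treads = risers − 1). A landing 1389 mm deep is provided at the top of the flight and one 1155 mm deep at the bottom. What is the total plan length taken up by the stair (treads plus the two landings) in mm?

7968 mm

2567 / 157 = 16.35, so 17 risers are needed.
R = 2567 ÷ 17 = 151 mm.
T = 641 − 2·151 = 339 mm, which satisfies the 260 mm minimum.
Going = (17 − 1) × 339 = 5424 mm.
Enclosure = 5424 + 1389 + 1155 = 7968 mm.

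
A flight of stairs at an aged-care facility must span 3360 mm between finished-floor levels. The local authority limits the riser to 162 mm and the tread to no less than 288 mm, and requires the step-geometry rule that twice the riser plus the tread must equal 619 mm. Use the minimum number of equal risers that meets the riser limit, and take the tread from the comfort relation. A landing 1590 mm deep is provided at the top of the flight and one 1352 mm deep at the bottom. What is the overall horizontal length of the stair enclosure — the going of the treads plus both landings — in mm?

⌈3360/162⌉ = 21 risers.
Each riser is 3360/21 = 160 mm (≤ 162 mm).
T = 619 − 2·160 = 299 mm, which satisfies the 288 mm minimum.
Going = (21 − 1) × 299 = 5980 mm.
Enclosure = 5980 + 1590 + 1352 = 8922 mm.

8922 mm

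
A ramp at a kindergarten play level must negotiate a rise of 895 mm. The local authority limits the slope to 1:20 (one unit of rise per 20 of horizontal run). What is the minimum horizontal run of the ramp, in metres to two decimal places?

17.90 m

Run = rise × 20 = 895 × 20 = 17900 mm.
17900 mm = 17.90 m.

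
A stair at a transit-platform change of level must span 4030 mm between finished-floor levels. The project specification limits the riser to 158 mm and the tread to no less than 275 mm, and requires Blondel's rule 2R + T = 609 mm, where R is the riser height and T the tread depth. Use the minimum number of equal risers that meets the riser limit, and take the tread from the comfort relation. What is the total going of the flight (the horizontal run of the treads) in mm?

At most 158 each: 4030/158 = 25.51, giving 26 risers.
Each riser is 4030/26 = 155 mm (≤ 158 mm).
T = 609 − 2·155 = 299 mm, which satisfies the 275 mm minimum.
Going = (26 − 1) × 299 = 7475 mm.

7475 mm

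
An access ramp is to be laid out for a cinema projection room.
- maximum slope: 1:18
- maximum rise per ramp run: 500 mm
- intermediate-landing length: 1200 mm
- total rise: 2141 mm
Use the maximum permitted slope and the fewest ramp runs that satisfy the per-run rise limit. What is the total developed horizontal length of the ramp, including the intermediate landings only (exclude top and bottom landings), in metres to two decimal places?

⌈2141/500⌉ = 5 ramp runs. That means 4 intermediate landings.
Ramp run (horizontal) at 1:18: 2141 × 18 = 38538 mm.
4 intermediate landings contribute 4 × 1200 = 4800 mm.
Total developed length = 38538 + 4800 = 43338 mm.
= 43.34 m.

43.34 m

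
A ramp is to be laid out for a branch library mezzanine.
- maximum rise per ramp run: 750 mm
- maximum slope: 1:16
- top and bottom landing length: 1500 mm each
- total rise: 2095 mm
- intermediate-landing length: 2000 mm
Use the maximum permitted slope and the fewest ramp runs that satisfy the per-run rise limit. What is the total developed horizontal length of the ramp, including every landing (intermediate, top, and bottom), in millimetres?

At most 750 each: 2095/750 = 2.79, giving 3 ramp runs. That means 2 intermediate landings.
Horizontal run for 2095 mm of rise at 1:16 is 2095 × 16 = 33520 mm.
2 intermediate landings contribute 2 × 2000 = 4000 mm.
Top and bottom landings: 2 × 1500 = 3000 mm.
Total = 33520 + 4000 + 3000 = 40520 mm.

40520 mm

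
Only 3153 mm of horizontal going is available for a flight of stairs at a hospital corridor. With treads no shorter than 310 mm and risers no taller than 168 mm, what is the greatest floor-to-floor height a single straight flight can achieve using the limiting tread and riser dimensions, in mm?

1848 mm

Treads that fit: ⌊3153 / 310⌋ = 10.
Risers = treads + 1 = 11.
Maximum height = 11 × 168 = 1848 mm.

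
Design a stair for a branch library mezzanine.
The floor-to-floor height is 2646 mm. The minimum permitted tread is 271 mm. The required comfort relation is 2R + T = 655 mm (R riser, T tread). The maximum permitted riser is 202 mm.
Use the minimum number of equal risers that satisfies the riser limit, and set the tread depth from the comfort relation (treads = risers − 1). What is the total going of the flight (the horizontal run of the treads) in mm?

3601 mm

At most 202 each: 2646/202 = 13.10, giving 14 risers.
R = 2646 ÷ 14 = 189 mm.
T = 655 − 2·189 = 277 mm, which satisfies the 271 mm minimum.
Treads = 14 − 1 = 13; going = 13 × 277 = 3601 mm.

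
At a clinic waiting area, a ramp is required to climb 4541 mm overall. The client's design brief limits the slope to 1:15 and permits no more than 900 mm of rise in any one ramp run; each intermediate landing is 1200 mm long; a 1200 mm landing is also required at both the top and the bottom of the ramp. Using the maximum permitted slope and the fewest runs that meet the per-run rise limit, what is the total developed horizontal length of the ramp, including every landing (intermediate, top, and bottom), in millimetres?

At most 900 each: 4541/900 = 5.05, giving 6 ramp runs. That means 5 intermediate landings.
Ramp run (horizontal) at 1:15: 4541 × 15 = 68115 mm.
Intermediate landings: 5 × 1200 = 6000 mm.
Top and bottom landings: 2 × 1200 = 2400 mm.
Total = 68115 + 6000 + 2400 = 76515 mm.

76515 mm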